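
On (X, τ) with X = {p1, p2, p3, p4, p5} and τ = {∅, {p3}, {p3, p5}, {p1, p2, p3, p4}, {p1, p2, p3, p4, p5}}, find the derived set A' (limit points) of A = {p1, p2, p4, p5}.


A' = {p1, p2, p4}

For each x ∈ X, list the open sets U ∈ τ with x ∈ U, then check whether U ∩ (A ∖ {x}) ≠ ∅ for every such U.
  x = p1: opens ∋ x are {p1, p2, p3, p4}, {p1, p2, p3, p4, p5}; each meets A ∖ {p1}, so x IS a limit point.
  x = p2: opens ∋ x are {p1, p2, p3, p4}, {p1, p2, p3, p4, p5}; each meets A ∖ {p2}, so x IS a limit point.
  x = p3: open {p3} ∋ x has {p3} ∩ (A ∖ {p3}) = ∅, so x is NOT a limit point.
  x = p4: opens ∋ x are {p1, p2, p3, p4}, {p1, p2, p3, p4, p5}; each meets A ∖ {p4}, so x IS a limit point.
  x = p5: open {p3, p5} ∋ x has {p3, p5} ∩ (A ∖ {p5}) = ∅, so x is NOT a limit point.
Collecting: A' = {p1, p2, p4}.


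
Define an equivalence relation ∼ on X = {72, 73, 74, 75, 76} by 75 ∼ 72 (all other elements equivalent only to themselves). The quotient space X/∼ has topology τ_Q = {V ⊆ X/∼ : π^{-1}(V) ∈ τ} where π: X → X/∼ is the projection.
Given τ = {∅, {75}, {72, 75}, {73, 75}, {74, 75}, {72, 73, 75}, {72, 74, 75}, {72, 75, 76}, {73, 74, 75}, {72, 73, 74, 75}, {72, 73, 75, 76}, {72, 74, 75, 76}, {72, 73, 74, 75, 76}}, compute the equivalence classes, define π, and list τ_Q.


X/∼ = {[72=75], [73], [74], [76]}; |τ_Q| = 9.

Equivalence classes: [72=75], [73], [74], [76].
Quotient map π: X → X/∼ sends 72 ↦ [72=75], 73 ↦ [73], 74 ↦ [74], 75 ↦ [72=75], 76 ↦ [76].
For each subset V ⊆ X/∼, compute π^{-1}(V) ⊆ X and check whether π^{-1}(V) ∈ τ. V is open in τ_Q iff π^{-1}(V) ∈ τ.
  V = {}: π^{-1}(V) = ∅ ∈ τ ✓.
  V = {[72=75]}: π^{-1}(V) = {72, 75} ∈ τ ✓.
  V = {[73]}: π^{-1}(V) = {73} ∉ τ ✗.
  V = {[72=75], [73]}: π^{-1}(V) = {72, 73, 75} ∈ τ ✓.
  V = {[74]}: π^{-1}(V) = {74} ∉ τ ✗.
  V = {[72=75], [74]}: π^{-1}(V) = {72, 74, 75} ∈ τ ✓.
  V = {[73], [74]}: π^{-1}(V) = {73, 74} ∉ τ ✗.
  V = {[72=75], [73], [74]}: π^{-1}(V) = {72, 73, 74, 75} ∈ τ ✓.
  V = {[76]}: π^{-1}(V) = {76} ∉ τ ✗.
  V = {[72=75], [76]}: π^{-1}(V) = {72, 75, 76} ∈ τ ✓.
  V = {[73], [76]}: π^{-1}(V) = {73, 76} ∉ τ ✗.
  V = {[72=75], [73], [76]}: π^{-1}(V) = {72, 73, 75, 76} ∈ τ ✓.
  V = {[74], [76]}: π^{-1}(V) = {74, 76} ∉ τ ✗.
  V = {[72=75], [74], [76]}: π^{-1}(V) = {72, 74, 75, 76} ∈ τ ✓.
  V = {[73], [74], [76]}: π^{-1}(V) = {73, 74, 76} ∉ τ ✗.
  V = {[72=75], [73], [74], [76]}: π^{-1}(V) = {72, 73, 74, 75, 76} ∈ τ ✓.
Open sets in the quotient: τ_Q = {{}, {[72=75]}, {[72=75], [73]}, {[72=75], [74]}, {[72=75], [73], [74]}, {[72=75], [76]}, {[72=75], [73], [76]}, {[72=75], [74], [76]}, {[72=75], [73], [74], [76]}} (9 elements).


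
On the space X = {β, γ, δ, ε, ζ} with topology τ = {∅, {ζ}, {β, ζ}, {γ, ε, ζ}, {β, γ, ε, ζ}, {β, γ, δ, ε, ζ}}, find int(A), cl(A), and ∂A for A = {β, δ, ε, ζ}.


int(A) = {β, ζ}, cl(A) = {β, γ, δ, ε, ζ}, ∂A = {γ, δ, ε}.

Closed sets in (X, τ) are complements of opens:
  closed(X, τ) = {∅, {δ}, {β, δ}, {γ, δ, ε}, {β, γ, δ, ε}, {β, γ, δ, ε, ζ}}.
int(A) = ⋃ {U ∈ τ : U ⊆ A}. Opens contained in A: ∅, {ζ}, {β, ζ}.
Taking the union of these: int(A) = {β, ζ}.
cl(A) = ⋂ {C closed : A ⊆ C}. Closed sets containing A: {β, γ, δ, ε, ζ}.
Intersecting these: cl(A) = {β, γ, δ, ε, ζ}.
∂A = cl(A) ∖ int(A) = {β, γ, δ, ε, ζ} ∖ {β, ζ} = {γ, δ, ε}.


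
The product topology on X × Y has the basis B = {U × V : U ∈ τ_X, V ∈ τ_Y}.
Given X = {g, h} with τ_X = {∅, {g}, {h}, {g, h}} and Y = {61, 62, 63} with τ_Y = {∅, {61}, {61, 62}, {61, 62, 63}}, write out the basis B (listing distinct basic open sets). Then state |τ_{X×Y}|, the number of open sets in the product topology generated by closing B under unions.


Basis B = {∅ × ∅, {g} × {61}, {h} × {61}, {g} × {61, 62}, {g, h} × {61}, {h} × {61, 62}, {g} × {61, 62, 63}, {h} × {61, 62, 63}, {g, h} × {61, 62}, {g, h} × {61, 62, 63}}; |τ_{X×Y}| = 16.

Enumerate products U × V with U ∈ τ_X, V ∈ τ_Y (deduplicated):
  ∅ × ∅ = {} (∅)
  {g} × {61} = {(g,61)}
  {h} × {61} = {(h,61)}
  {g} × {61, 62} = {(g,61), (g,62)}
  {g, h} × {61} = {(g,61), (h,61)}
  {h} × {61, 62} = {(h,61), (h,62)}
  {g} × {61, 62, 63} = {(g,61), (g,62), (g,63)}
  {h} × {61, 62, 63} = {(h,61), (h,62), (h,63)}
  {g, h} × {61, 62} = {(g,61), (g,62), (h,61), (h,62)}
  {g, h} × {61, 62, 63} = {(g,61), (g,62), (g,63), (h,61), (h,62), (h,63)}
These 10 distinct sets form the basis B.
Close under arbitrary unions to get τ_{X×Y}; counting gives |τ_{X×Y}| = 16.


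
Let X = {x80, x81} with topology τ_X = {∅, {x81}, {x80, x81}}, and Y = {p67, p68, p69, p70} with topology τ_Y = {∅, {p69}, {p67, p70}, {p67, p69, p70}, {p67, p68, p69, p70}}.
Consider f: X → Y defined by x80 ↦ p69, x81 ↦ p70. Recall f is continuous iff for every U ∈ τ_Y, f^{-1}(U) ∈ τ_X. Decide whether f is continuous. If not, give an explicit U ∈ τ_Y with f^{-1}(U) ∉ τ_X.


f is NOT continuous.

Compute f^{-1}(U) for each U ∈ τ_Y:
  U = ∅: f^{-1}(U) = ∅ ∈ τ_X ✓.
  U = {p69}: f^{-1}(U) = {x80} ∉ τ_X ✗.
  U = {p67, p70}: f^{-1}(U) = {x81} ∈ τ_X ✓.
  U = {p67, p69, p70}: f^{-1}(U) = {x80, x81} ∈ τ_X ✓.
  U = {p67, p68, p69, p70}: f^{-1}(U) = {x80, x81} ∈ τ_X ✓.
Found U = {p69} with f^{-1}(U) = {x80} not in τ_X. Therefore f is NOT continuous.


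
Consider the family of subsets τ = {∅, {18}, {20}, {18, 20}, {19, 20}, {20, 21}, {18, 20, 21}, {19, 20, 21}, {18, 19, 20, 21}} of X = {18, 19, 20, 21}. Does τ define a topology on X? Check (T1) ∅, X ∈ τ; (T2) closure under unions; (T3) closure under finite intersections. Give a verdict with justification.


τ is NOT a topology on X.

Axiom (T1): ∅ ∈ τ? Yes; X ∈ τ? Yes.
Axiom (T2/T3): check pairwise unions and intersections of members of τ.
Counterexample for (T2): {18} ∪ {19, 20} = {18, 19, 20} ∉ τ. Therefore τ is NOT a topology.


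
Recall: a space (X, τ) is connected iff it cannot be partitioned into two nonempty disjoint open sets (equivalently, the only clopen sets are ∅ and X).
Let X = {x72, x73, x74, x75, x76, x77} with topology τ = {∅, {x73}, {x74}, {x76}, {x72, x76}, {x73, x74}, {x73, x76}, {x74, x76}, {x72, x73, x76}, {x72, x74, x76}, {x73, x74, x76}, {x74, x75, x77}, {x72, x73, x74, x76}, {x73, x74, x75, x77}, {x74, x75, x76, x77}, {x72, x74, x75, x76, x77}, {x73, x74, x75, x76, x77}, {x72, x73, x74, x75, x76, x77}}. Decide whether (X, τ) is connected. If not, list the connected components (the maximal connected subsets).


(X, τ) is disconnected; components = [{x73}, {x72, x76}, {x74, x75, x77}].

Find clopen sets (U ∈ τ with X ∖ U ∈ τ):
  U = ∅, X ∖ U = {x72, x73, x74, x75, x76, x77} — both open, so U is clopen.
  U = {x73}, X ∖ U = {x72, x74, x75, x76, x77} — both open, so U is clopen.
  U = {x72, x76}, X ∖ U = {x73, x74, x75, x77} — both open, so U is clopen.
  U = {x72, x73, x76}, X ∖ U = {x74, x75, x77} — both open, so U is clopen.
  U = {x74, x75, x77}, X ∖ U = {x72, x73, x76} — both open, so U is clopen.
  U = {x73, x74, x75, x77}, X ∖ U = {x72, x76} — both open, so U is clopen.
  U = {x72, x74, x75, x76, x77}, X ∖ U = {x73} — both open, so U is clopen.
  U = {x72, x73, x74, x75, x76, x77}, X ∖ U = ∅ — both open, so U is clopen.
Nontrivial clopen(s) exist: e.g. {x72, x76}. So (X, τ) is disconnected.
Compute connected components by grouping points that agree on all clopens:
  component: {x73}
  component: {x72, x76}
  component: {x74, x75, x77}


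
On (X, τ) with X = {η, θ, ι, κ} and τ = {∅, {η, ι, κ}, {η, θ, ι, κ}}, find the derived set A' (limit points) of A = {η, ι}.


A' = {η, θ, ι, κ}

For each x ∈ X, list the open sets U ∈ τ with x ∈ U, then check whether U ∩ (A ∖ {x}) ≠ ∅ for every such U.
  x = η: opens ∋ x are {η, ι, κ}, {η, θ, ι, κ}; each meets A ∖ {η}, so x IS a limit point.
  x = θ: opens ∋ x are {η, θ, ι, κ}; each meets A ∖ {θ}, so x IS a limit point.
  x = ι: opens ∋ x are {η, ι, κ}, {η, θ, ι, κ}; each meets A ∖ {ι}, so x IS a limit point.
  x = κ: opens ∋ x are {η, ι, κ}, {η, θ, ι, κ}; each meets A ∖ {κ}, so x IS a limit point.
Collecting: A' = {η, θ, ι, κ}.


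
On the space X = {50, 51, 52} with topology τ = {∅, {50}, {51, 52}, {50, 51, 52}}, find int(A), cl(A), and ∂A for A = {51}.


int(A) = ∅, cl(A) = {51, 52}, ∂A = {51, 52}.

Closed sets in (X, τ) are complements of opens:
  closed(X, τ) = {∅, {50}, {51, 52}, {50, 51, 52}}.
int(A) = ⋃ {U ∈ τ : U ⊆ A}. Opens contained in A: ∅.
Taking the union of these: int(A) = ∅.
cl(A) = ⋂ {C closed : A ⊆ C}. Closed sets containing A: {51, 52}, {50, 51, 52}.
Intersecting these: cl(A) = {51, 52}.
∂A = cl(A) ∖ int(A) = {51, 52} ∖ ∅ = {51, 52}.


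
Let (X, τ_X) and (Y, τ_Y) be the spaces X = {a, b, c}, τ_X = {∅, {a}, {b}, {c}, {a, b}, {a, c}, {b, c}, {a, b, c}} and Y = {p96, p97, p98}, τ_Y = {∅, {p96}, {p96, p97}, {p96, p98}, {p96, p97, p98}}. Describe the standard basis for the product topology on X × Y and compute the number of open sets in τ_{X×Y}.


Basis B = {∅ × ∅, {a} × {p96}, {b} × {p96}, {c} × {p96}, {a} × {p96, p97}, {a} × {p96, p98}, {a, b} × {p96}, {a, c} × {p96}, {b} × {p96, p97}, {b} × {p96, p98}, {b, c} × {p96}, {c} × {p96, p97}, {c} × {p96, p98}, {a} × {p96, p97, p98}, {a, b, c} × {p96}, {b} × {p96, p97, p98}, {c} × {p96, p97, p98}, {a, b} × {p96, p97}, {a, c} × {p96, p97}, {a, b} × {p96, p98}, {a, c} × {p96, p98}, {b, c} × {p96, p97}, {b, c} × {p96, p98}, {a, b} × {p96, p97, p98}, {a, c} × {p96, p97, p98}, {a, b, c} × {p96, p97}, {a, b, c} × {p96, p98}, {b, c} × {p96, p97, p98}, {a, b, c} × {p96, p97, p98}}; |τ_{X×Y}| = 125.

Enumerate products U × V with U ∈ τ_X, V ∈ τ_Y (deduplicated):
  ∅ × ∅ = {} (∅)
  {a} × {p96} = {(a,p96)}
  {b} × {p96} = {(b,p96)}
  {c} × {p96} = {(c,p96)}
  {a} × {p96, p97} = {(a,p96), (a,p97)}
  {a} × {p96, p98} = {(a,p96), (a,p98)}
  {a, b} × {p96} = {(a,p96), (b,p96)}
  {a, c} × {p96} = {(a,p96), (c,p96)}
  {b} × {p96, p97} = {(b,p96), (b,p97)}
  {b} × {p96, p98} = {(b,p96), (b,p98)}
  {b, c} × {p96} = {(b,p96), (c,p96)}
  {c} × {p96, p97} = {(c,p96), (c,p97)}
  {c} × {p96, p98} = {(c,p96), (c,p98)}
  {a} × {p96, p97, p98} = {(a,p96), (a,p97), (a,p98)}
  {a, b, c} × {p96} = {(a,p96), (b,p96), (c,p96)}
  {b} × {p96, p97, p98} = {(b,p96), (b,p97), (b,p98)}
  {c} × {p96, p97, p98} = {(c,p96), (c,p97), (c,p98)}
  {a, b} × {p96, p97} = {(a,p96), (a,p97), (b,p96), (b,p97)}
  {a, c} × {p96, p97} = {(a,p96), (a,p97), (c,p96), (c,p97)}
  {a, b} × {p96, p98} = {(a,p96), (a,p98), (b,p96), (b,p98)}
  {a, c} × {p96, p98} = {(a,p96), (a,p98), (c,p96), (c,p98)}
  {b, c} × {p96, p97} = {(b,p96), (b,p97), (c,p96), (c,p97)}
  {b, c} × {p96, p98} = {(b,p96), (b,p98), (c,p96), (c,p98)}
  {a, b} × {p96, p97, p98} = {(a,p96), (a,p97), (a,p98), (b,p96), (b,p97), (b,p98)}
  {a, c} × {p96, p97, p98} = {(a,p96), (a,p97), (a,p98), (c,p96), (c,p97), (c,p98)}
  {a, b, c} × {p96, p97} = {(a,p96), (a,p97), (b,p96), (b,p97), (c,p96), (c,p97)}
  {a, b, c} × {p96, p98} = {(a,p96), (a,p98), (b,p96), (b,p98), (c,p96), (c,p98)}
  {b, c} × {p96, p97, p98} = {(b,p96), (b,p97), (b,p98), (c,p96), (c,p97), (c,p98)}
  {a, b, c} × {p96, p97, p98} = {(a,p96), (a,p97), (a,p98), (b,p96), (b,p97), (b,p98), (c,p96), (c,p97), (c,p98)}
These 29 distinct sets form the basis B.
Close under arbitrary unions to get τ_{X×Y}; counting gives |τ_{X×Y}| = 125.


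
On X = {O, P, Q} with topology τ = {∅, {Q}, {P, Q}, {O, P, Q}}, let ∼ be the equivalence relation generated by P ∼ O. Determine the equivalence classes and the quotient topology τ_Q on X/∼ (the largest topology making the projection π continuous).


X/∼ = {[O=P], [Q]}; |τ_Q| = 3.

Equivalence classes: [O=P], [Q].
Quotient map π: X → X/∼ sends O ↦ [O=P], P ↦ [O=P], Q ↦ [Q].
For each subset V ⊆ X/∼, compute π^{-1}(V) ⊆ X and check whether π^{-1}(V) ∈ τ. V is open in τ_Q iff π^{-1}(V) ∈ τ.
  V = {}: π^{-1}(V) = ∅ ∈ τ ✓.
  V = {[O=P]}: π^{-1}(V) = {O, P} ∉ τ ✗.
  V = {[Q]}: π^{-1}(V) = {Q} ∈ τ ✓.
  V = {[O=P], [Q]}: π^{-1}(V) = {O, P, Q} ∈ τ ✓.
Open sets in the quotient: τ_Q = {{}, {[Q]}, {[O=P], [Q]}} (3 elements).


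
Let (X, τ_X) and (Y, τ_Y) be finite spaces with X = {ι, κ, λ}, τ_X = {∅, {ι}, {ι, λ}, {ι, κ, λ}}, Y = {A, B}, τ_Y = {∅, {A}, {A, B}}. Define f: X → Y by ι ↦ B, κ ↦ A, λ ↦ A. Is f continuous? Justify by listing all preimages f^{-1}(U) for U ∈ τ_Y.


f is NOT continuous.

Compute f^{-1}(U) for each U ∈ τ_Y:
  U = ∅: f^{-1}(U) = ∅ ∈ τ_X ✓.
  U = {A}: f^{-1}(U) = {κ, λ} ∉ τ_X ✗.
  U = {A, B}: f^{-1}(U) = {ι, κ, λ} ∈ τ_X ✓.
Found U = {A} with f^{-1}(U) = {κ, λ} not in τ_X. Therefore f is NOT continuous.


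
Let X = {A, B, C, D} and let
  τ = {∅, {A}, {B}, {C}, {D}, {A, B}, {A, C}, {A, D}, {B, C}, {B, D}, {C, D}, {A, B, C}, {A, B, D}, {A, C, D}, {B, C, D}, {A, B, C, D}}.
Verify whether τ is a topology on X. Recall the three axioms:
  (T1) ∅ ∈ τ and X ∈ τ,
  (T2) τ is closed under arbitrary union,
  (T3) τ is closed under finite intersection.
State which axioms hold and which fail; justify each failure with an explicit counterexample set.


τ IS a topology on X.

Axiom (T1): ∅ ∈ τ? Yes; X ∈ τ? Yes.
Axiom (T2/T3): check pairwise unions and intersections of members of τ.
All pairwise intersections and unions checked — each lies in τ. Therefore τ satisfies (T1), (T2), (T3): it IS a topology on X.


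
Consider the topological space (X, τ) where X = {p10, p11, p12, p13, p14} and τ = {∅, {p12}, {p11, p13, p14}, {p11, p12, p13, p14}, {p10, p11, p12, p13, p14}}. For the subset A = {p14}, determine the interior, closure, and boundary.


int(A) = ∅, cl(A) = {p10, p11, p13, p14}, ∂A = {p10, p11, p13, p14}.

Closed sets in (X, τ) are complements of opens:
  closed(X, τ) = {∅, {p10}, {p10, p12}, {p10, p11, p13, p14}, {p10, p11, p12, p13, p14}}.
int(A) = ⋃ {U ∈ τ : U ⊆ A}. Opens contained in A: ∅.
Taking the union of these: int(A) = ∅.
cl(A) = ⋂ {C closed : A ⊆ C}. Closed sets containing A: {p10, p11, p13, p14}, {p10, p11, p12, p13, p14}.
Intersecting these: cl(A) = {p10, p11, p13, p14}.
∂A = cl(A) ∖ int(A) = {p10, p11, p13, p14} ∖ ∅ = {p10, p11, p13, p14}.


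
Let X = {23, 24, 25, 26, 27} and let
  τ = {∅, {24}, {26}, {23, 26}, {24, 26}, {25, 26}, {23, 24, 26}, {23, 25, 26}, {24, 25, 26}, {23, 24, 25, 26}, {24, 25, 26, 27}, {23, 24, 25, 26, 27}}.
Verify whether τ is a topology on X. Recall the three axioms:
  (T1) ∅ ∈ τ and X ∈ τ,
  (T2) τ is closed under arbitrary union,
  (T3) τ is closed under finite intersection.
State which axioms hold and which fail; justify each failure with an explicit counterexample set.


τ IS a topology on X.

Axiom (T1): ∅ ∈ τ? Yes; X ∈ τ? Yes.
Axiom (T2/T3): check pairwise unions and intersections of members of τ.
All pairwise intersections and unions checked — each lies in τ. Therefore τ satisfies (T1), (T2), (T3): it IS a topology on X.


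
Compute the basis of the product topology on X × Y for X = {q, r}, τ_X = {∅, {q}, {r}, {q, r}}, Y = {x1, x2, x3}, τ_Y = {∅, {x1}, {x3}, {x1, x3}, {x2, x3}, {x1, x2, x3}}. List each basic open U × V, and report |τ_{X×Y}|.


Basis B = {∅ × ∅, {q} × {x1}, {q} × {x3}, {r} × {x1}, {r} × {x3}, {q} × {x1, x3}, {q, r} × {x1}, {q} × {x2, x3}, {q, r} × {x3}, {r} × {x1, x3}, {r} × {x2, x3}, {q} × {x1, x2, x3}, {r} × {x1, x2, x3}, {q, r} × {x1, x3}, {q, r} × {x2, x3}, {q, r} × {x1, x2, x3}}; |τ_{X×Y}| = 36.

Enumerate products U × V with U ∈ τ_X, V ∈ τ_Y (deduplicated):
  ∅ × ∅ = {} (∅)
  {q} × {x1} = {(q,x1)}
  {q} × {x3} = {(q,x3)}
  {r} × {x1} = {(r,x1)}
  {r} × {x3} = {(r,x3)}
  {q} × {x1, x3} = {(q,x1), (q,x3)}
  {q, r} × {x1} = {(q,x1), (r,x1)}
  {q} × {x2, x3} = {(q,x2), (q,x3)}
  {q, r} × {x3} = {(q,x3), (r,x3)}
  {r} × {x1, x3} = {(r,x1), (r,x3)}
  {r} × {x2, x3} = {(r,x2), (r,x3)}
  {q} × {x1, x2, x3} = {(q,x1), (q,x2), (q,x3)}
  {r} × {x1, x2, x3} = {(r,x1), (r,x2), (r,x3)}
  {q, r} × {x1, x3} = {(q,x1), (q,x3), (r,x1), (r,x3)}
  {q, r} × {x2, x3} = {(q,x2), (q,x3), (r,x2), (r,x3)}
  {q, r} × {x1, x2, x3} = {(q,x1), (q,x2), (q,x3), (r,x1), (r,x2), (r,x3)}
These 16 distinct sets form the basis B.
Close under arbitrary unions to get τ_{X×Y}; counting gives |τ_{X×Y}| = 36.


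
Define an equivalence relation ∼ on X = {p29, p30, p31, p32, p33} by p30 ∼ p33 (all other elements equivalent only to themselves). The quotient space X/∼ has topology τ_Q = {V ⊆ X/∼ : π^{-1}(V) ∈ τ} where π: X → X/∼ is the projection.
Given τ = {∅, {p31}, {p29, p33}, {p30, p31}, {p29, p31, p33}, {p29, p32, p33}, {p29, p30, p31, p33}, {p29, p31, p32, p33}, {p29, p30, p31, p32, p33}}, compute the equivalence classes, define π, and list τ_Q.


X/∼ = {[p29], [p30=p33], [p31], [p32]}; |τ_Q| = 4.

Equivalence classes: [p29], [p30=p33], [p31], [p32].
Quotient map π: X → X/∼ sends p29 ↦ [p29], p30 ↦ [p30=p33], p31 ↦ [p31], p32 ↦ [p32], p33 ↦ [p30=p33].
For each subset V ⊆ X/∼, compute π^{-1}(V) ⊆ X and check whether π^{-1}(V) ∈ τ. V is open in τ_Q iff π^{-1}(V) ∈ τ.
  V = {}: π^{-1}(V) = ∅ ∈ τ ✓.
  V = {[p29]}: π^{-1}(V) = {p29} ∉ τ ✗.
  V = {[p30=p33]}: π^{-1}(V) = {p30, p33} ∉ τ ✗.
  V = {[p29], [p30=p33]}: π^{-1}(V) = {p29, p30, p33} ∉ τ ✗.
  V = {[p31]}: π^{-1}(V) = {p31} ∈ τ ✓.
  V = {[p29], [p31]}: π^{-1}(V) = {p29, p31} ∉ τ ✗.
  V = {[p30=p33], [p31]}: π^{-1}(V) = {p30, p31, p33} ∉ τ ✗.
  V = {[p29], [p30=p33], [p31]}: π^{-1}(V) = {p29, p30, p31, p33} ∈ τ ✓.
  V = {[p32]}: π^{-1}(V) = {p32} ∉ τ ✗.
  V = {[p29], [p32]}: π^{-1}(V) = {p29, p32} ∉ τ ✗.
  V = {[p30=p33], [p32]}: π^{-1}(V) = {p30, p32, p33} ∉ τ ✗.
  V = {[p29], [p30=p33], [p32]}: π^{-1}(V) = {p29, p30, p32, p33} ∉ τ ✗.
  V = {[p31], [p32]}: π^{-1}(V) = {p31, p32} ∉ τ ✗.
  V = {[p29], [p31], [p32]}: π^{-1}(V) = {p29, p31, p32} ∉ τ ✗.
  V = {[p30=p33], [p31], [p32]}: π^{-1}(V) = {p30, p31, p32, p33} ∉ τ ✗.
  V = {[p29], [p30=p33], [p31], [p32]}: π^{-1}(V) = {p29, p30, p31, p32, p33} ∈ τ ✓.
Open sets in the quotient: τ_Q = {{}, {[p31]}, {[p29], [p30=p33], [p31]}, {[p29], [p30=p33], [p31], [p32]}} (4 elements).


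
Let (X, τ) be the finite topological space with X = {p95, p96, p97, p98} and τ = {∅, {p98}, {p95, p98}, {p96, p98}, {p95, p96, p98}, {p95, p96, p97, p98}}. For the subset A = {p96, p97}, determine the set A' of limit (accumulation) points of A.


A' = {p97}

For each x ∈ X, list the open sets U ∈ τ with x ∈ U, then check whether U ∩ (A ∖ {x}) ≠ ∅ for every such U.
  x = p95: open {p95, p98} ∋ x has {p95, p98} ∩ (A ∖ {p95}) = ∅, so x is NOT a limit point.
  x = p96: open {p96, p98} ∋ x has {p96, p98} ∩ (A ∖ {p96}) = ∅, so x is NOT a limit point.
  x = p97: opens ∋ x are {p95, p96, p97, p98}; each meets A ∖ {p97}, so x IS a limit point.
  x = p98: open {p98} ∋ x has {p98} ∩ (A ∖ {p98}) = ∅, so x is NOT a limit point.
Collecting: A' = {p97}.


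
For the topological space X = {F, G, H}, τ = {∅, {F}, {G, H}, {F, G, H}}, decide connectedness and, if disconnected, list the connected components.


(X, τ) is disconnected; components = [{F}, {G, H}].

Find clopen sets (U ∈ τ with X ∖ U ∈ τ):
  U = ∅, X ∖ U = {F, G, H} — both open, so U is clopen.
  U = {F}, X ∖ U = {G, H} — both open, so U is clopen.
  U = {G, H}, X ∖ U = {F} — both open, so U is clopen.
  U = {F, G, H}, X ∖ U = ∅ — both open, so U is clopen.
Nontrivial clopen(s) exist: e.g. {F}. So (X, τ) is disconnected.
Compute connected components by grouping points that agree on all clopens:
  component: {F}
  component: {G, H}


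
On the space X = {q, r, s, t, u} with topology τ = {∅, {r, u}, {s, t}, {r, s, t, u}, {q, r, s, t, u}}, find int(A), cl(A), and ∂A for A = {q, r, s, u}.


int(A) = {r, u}, cl(A) = {q, r, s, t, u}, ∂A = {q, s, t}.

Closed sets in (X, τ) are complements of opens:
  closed(X, τ) = {∅, {q}, {q, r, u}, {q, s, t}, {q, r, s, t, u}}.
int(A) = ⋃ {U ∈ τ : U ⊆ A}. Opens contained in A: ∅, {r, u}.
Taking the union of these: int(A) = {r, u}.
cl(A) = ⋂ {C closed : A ⊆ C}. Closed sets containing A: {q, r, s, t, u}.
Intersecting these: cl(A) = {q, r, s, t, u}.
∂A = cl(A) ∖ int(A) = {q, r, s, t, u} ∖ {r, u} = {q, s, t}.


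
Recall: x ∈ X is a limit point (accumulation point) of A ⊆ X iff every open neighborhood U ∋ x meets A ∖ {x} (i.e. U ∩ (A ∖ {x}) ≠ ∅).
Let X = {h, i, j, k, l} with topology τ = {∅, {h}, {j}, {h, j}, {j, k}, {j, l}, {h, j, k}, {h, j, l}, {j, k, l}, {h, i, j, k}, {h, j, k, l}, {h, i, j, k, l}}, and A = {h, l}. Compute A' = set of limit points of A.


A' = {i}

For each x ∈ X, list the open sets U ∈ τ with x ∈ U, then check whether U ∩ (A ∖ {x}) ≠ ∅ for every such U.
  x = h: open {h} ∋ x has {h} ∩ (A ∖ {h}) = ∅, so x is NOT a limit point.
  x = i: opens ∋ x are {h, i, j, k}, {h, i, j, k, l}; each meets A ∖ {i}, so x IS a limit point.
  x = j: open {j} ∋ x has {j} ∩ (A ∖ {j}) = ∅, so x is NOT a limit point.
  x = k: open {j, k} ∋ x has {j, k} ∩ (A ∖ {k}) = ∅, so x is NOT a limit point.
  x = l: open {j, l} ∋ x has {j, l} ∩ (A ∖ {l}) = ∅, so x is NOT a limit point.
Collecting: A' = {i}.


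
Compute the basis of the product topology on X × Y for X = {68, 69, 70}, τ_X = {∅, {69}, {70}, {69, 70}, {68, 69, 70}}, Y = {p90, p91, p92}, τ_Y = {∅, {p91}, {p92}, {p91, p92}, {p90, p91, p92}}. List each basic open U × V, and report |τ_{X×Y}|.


Basis B = {∅ × ∅, {69} × {p91}, {69} × {p92}, {70} × {p91}, {70} × {p92}, {69} × {p91, p92}, {69, 70} × {p91}, {69, 70} × {p92}, {70} × {p91, p92}, {68, 69, 70} × {p91}, {68, 69, 70} × {p92}, {69} × {p90, p91, p92}, {70} × {p90, p91, p92}, {69, 70} × {p91, p92}, {68, 69, 70} × {p91, p92}, {69, 70} × {p90, p91, p92}, {68, 69, 70} × {p90, p91, p92}}; |τ_{X×Y}| = 48.

Enumerate products U × V with U ∈ τ_X, V ∈ τ_Y (deduplicated):
  ∅ × ∅ = {} (∅)
  {69} × {p91} = {(69,p91)}
  {69} × {p92} = {(69,p92)}
  {70} × {p91} = {(70,p91)}
  {70} × {p92} = {(70,p92)}
  {69} × {p91, p92} = {(69,p91), (69,p92)}
  {69, 70} × {p91} = {(69,p91), (70,p91)}
  {69, 70} × {p92} = {(69,p92), (70,p92)}
  {70} × {p91, p92} = {(70,p91), (70,p92)}
  {68, 69, 70} × {p91} = {(68,p91), (69,p91), (70,p91)}
  {68, 69, 70} × {p92} = {(68,p92), (69,p92), (70,p92)}
  {69} × {p90, p91, p92} = {(69,p90), (69,p91), (69,p92)}
  {70} × {p90, p91, p92} = {(70,p90), (70,p91), (70,p92)}
  {69, 70} × {p91, p92} = {(69,p91), (69,p92), (70,p91), (70,p92)}
  {68, 69, 70} × {p91, p92} = {(68,p91), (68,p92), (69,p91), (69,p92), (70,p91), (70,p92)}
  {69, 70} × {p90, p91, p92} = {(69,p90), (69,p91), (69,p92), (70,p90), (70,p91), (70,p92)}
  {68, 69, 70} × {p90, p91, p92} = {(68,p90), (68,p91), (68,p92), (69,p90), (69,p91), (69,p92), (70,p90), (70,p91), (70,p92)}
These 17 distinct sets form the basis B.
Close under arbitrary unions to get τ_{X×Y}; counting gives |τ_{X×Y}| = 48.


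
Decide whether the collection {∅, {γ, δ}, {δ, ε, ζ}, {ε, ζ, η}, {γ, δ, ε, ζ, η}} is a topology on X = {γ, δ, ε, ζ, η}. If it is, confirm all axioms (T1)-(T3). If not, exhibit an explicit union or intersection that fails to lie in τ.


τ is NOT a topology on X.

Axiom (T1): ∅ ∈ τ? Yes; X ∈ τ? Yes.
Axiom (T2/T3): check pairwise unions and intersections of members of τ.
Counterexample for (T3): {γ, δ} ∩ {δ, ε, ζ} = {δ} ∉ τ. Therefore τ is NOT a topology.


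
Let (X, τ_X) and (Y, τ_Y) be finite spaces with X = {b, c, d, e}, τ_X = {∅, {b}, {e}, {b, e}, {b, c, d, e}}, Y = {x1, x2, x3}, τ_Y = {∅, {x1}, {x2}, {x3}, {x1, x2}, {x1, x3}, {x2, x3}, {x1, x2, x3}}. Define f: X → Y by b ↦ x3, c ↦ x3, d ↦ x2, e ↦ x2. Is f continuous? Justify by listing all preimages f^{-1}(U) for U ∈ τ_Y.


f is NOT continuous.

Compute f^{-1}(U) for each U ∈ τ_Y:
  U = ∅: f^{-1}(U) = ∅ ∈ τ_X ✓.
  U = {x1}: f^{-1}(U) = ∅ ∈ τ_X ✓.
  U = {x2}: f^{-1}(U) = {d, e} ∉ τ_X ✗.
  U = {x3}: f^{-1}(U) = {b, c} ∉ τ_X ✗.
  U = {x1, x2}: f^{-1}(U) = {d, e} ∉ τ_X ✗.
  U = {x1, x3}: f^{-1}(U) = {b, c} ∉ τ_X ✗.
  U = {x2, x3}: f^{-1}(U) = {b, c, d, e} ∈ τ_X ✓.
  U = {x1, x2, x3}: f^{-1}(U) = {b, c, d, e} ∈ τ_X ✓.
Found U = {x2} with f^{-1}(U) = {d, e} not in τ_X. Therefore f is NOT continuous.


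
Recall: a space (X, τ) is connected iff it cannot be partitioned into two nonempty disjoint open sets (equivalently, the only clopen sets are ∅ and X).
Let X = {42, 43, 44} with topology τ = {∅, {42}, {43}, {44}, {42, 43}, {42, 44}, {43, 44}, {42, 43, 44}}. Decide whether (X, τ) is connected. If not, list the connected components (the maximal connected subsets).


(X, τ) is disconnected; components = [{42}, {43}, {44}].

Find clopen sets (U ∈ τ with X ∖ U ∈ τ):
  U = ∅, X ∖ U = {42, 43, 44} — both open, so U is clopen.
  U = {42}, X ∖ U = {43, 44} — both open, so U is clopen.
  U = {43}, X ∖ U = {42, 44} — both open, so U is clopen.
  U = {44}, X ∖ U = {42, 43} — both open, so U is clopen.
  U = {42, 43}, X ∖ U = {44} — both open, so U is clopen.
  U = {42, 44}, X ∖ U = {43} — both open, so U is clopen.
  U = {43, 44}, X ∖ U = {42} — both open, so U is clopen.
  U = {42, 43, 44}, X ∖ U = ∅ — both open, so U is clopen.
Nontrivial clopen(s) exist: e.g. {42}. So (X, τ) is disconnected.
Compute connected components by grouping points that agree on all clopens:
  component: {42}
  component: {43}
  component: {44}


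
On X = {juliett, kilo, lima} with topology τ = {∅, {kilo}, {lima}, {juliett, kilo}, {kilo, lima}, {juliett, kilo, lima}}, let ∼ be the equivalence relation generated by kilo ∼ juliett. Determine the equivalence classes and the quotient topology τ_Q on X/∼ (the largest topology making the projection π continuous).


X/∼ = {[juliett=kilo], [lima]}; |τ_Q| = 4.

Equivalence classes: [juliett=kilo], [lima].
Quotient map π: X → X/∼ sends juliett ↦ [juliett=kilo], kilo ↦ [juliett=kilo], lima ↦ [lima].
For each subset V ⊆ X/∼, compute π^{-1}(V) ⊆ X and check whether π^{-1}(V) ∈ τ. V is open in τ_Q iff π^{-1}(V) ∈ τ.
  V = {}: π^{-1}(V) = ∅ ∈ τ ✓.
  V = {[juliett=kilo]}: π^{-1}(V) = {juliett, kilo} ∈ τ ✓.
  V = {[lima]}: π^{-1}(V) = {lima} ∈ τ ✓.
  V = {[juliett=kilo], [lima]}: π^{-1}(V) = {juliett, kilo, lima} ∈ τ ✓.
Open sets in the quotient: τ_Q = {{}, {[juliett=kilo]}, {[lima]}, {[juliett=kilo], [lima]}} (4 elements).


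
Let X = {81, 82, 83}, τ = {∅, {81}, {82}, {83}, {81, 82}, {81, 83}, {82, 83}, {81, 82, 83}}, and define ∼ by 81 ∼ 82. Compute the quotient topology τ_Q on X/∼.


X/∼ = {[81=82], [83]}; |τ_Q| = 4.

Equivalence classes: [81=82], [83].
Quotient map π: X → X/∼ sends 81 ↦ [81=82], 82 ↦ [81=82], 83 ↦ [83].
For each subset V ⊆ X/∼, compute π^{-1}(V) ⊆ X and check whether π^{-1}(V) ∈ τ. V is open in τ_Q iff π^{-1}(V) ∈ τ.
  V = {}: π^{-1}(V) = ∅ ∈ τ ✓.
  V = {[81=82]}: π^{-1}(V) = {81, 82} ∈ τ ✓.
  V = {[83]}: π^{-1}(V) = {83} ∈ τ ✓.
  V = {[81=82], [83]}: π^{-1}(V) = {81, 82, 83} ∈ τ ✓.
Open sets in the quotient: τ_Q = {{}, {[81=82]}, {[83]}, {[81=82], [83]}} (4 elements).


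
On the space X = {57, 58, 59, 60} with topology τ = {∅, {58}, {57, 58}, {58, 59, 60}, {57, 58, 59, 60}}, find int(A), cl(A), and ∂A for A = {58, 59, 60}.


int(A) = {58, 59, 60}, cl(A) = {57, 58, 59, 60}, ∂A = {57}.

Closed sets in (X, τ) are complements of opens:
  closed(X, τ) = {∅, {57}, {59, 60}, {57, 59, 60}, {57, 58, 59, 60}}.
int(A) = ⋃ {U ∈ τ : U ⊆ A}. Opens contained in A: ∅, {58}, {58, 59, 60}.
Taking the union of these: int(A) = {58, 59, 60}.
cl(A) = ⋂ {C closed : A ⊆ C}. Closed sets containing A: {57, 58, 59, 60}.
Intersecting these: cl(A) = {57, 58, 59, 60}.
∂A = cl(A) ∖ int(A) = {57, 58, 59, 60} ∖ {58, 59, 60} = {57}.


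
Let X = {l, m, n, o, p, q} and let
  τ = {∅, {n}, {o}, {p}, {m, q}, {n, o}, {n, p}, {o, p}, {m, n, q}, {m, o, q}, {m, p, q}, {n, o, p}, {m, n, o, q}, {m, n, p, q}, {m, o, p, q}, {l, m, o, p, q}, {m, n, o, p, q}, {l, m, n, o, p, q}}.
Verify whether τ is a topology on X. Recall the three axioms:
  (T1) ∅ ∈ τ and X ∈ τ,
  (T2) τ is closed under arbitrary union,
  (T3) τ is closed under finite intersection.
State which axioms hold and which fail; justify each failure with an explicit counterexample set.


τ IS a topology on X.

Axiom (T1): ∅ ∈ τ? Yes; X ∈ τ? Yes.
Axiom (T2/T3): check pairwise unions and intersections of members of τ.
All pairwise intersections and unions checked — each lies in τ. Therefore τ satisfies (T1), (T2), (T3): it IS a topology on X.


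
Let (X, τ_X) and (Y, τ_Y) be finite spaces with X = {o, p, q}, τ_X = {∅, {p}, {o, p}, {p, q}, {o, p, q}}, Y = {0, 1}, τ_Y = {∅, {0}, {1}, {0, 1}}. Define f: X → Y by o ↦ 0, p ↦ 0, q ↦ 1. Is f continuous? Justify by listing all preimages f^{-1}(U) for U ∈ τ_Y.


f is NOT continuous.

Compute f^{-1}(U) for each U ∈ τ_Y:
  U = ∅: f^{-1}(U) = ∅ ∈ τ_X ✓.
  U = {0}: f^{-1}(U) = {o, p} ∈ τ_X ✓.
  U = {1}: f^{-1}(U) = {q} ∉ τ_X ✗.
  U = {0, 1}: f^{-1}(U) = {o, p, q} ∈ τ_X ✓.
Found U = {1} with f^{-1}(U) = {q} not in τ_X. Therefore f is NOT continuous.


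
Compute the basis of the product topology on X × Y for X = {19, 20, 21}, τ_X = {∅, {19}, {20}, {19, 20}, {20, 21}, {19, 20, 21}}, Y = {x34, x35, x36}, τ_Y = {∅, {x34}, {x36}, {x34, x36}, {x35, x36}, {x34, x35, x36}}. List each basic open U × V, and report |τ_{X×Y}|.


Basis B = {∅ × ∅, {19} × {x34}, {19} × {x36}, {20} × {x34}, {20} × {x36}, {19} × {x34, x36}, {19, 20} × {x34}, {19} × {x35, x36}, {19, 20} × {x36}, {20} × {x34, x36}, {20, 21} × {x34}, {20} × {x35, x36}, {20, 21} × {x36}, {19} × {x34, x35, x36}, {19, 20, 21} × {x34}, {19, 20, 21} × {x36}, {20} × {x34, x35, x36}, {19, 20} × {x34, x36}, {19, 20} × {x35, x36}, {20, 21} × {x34, x36}, {20, 21} × {x35, x36}, {19, 20} × {x34, x35, x36}, {19, 20, 21} × {x34, x36}, {19, 20, 21} × {x35, x36}, {20, 21} × {x34, x35, x36}, {19, 20, 21} × {x34, x35, x36}}; |τ_{X×Y}| = 108.

Enumerate products U × V with U ∈ τ_X, V ∈ τ_Y (deduplicated):
  ∅ × ∅ = {} (∅)
  {19} × {x34} = {(19,x34)}
  {19} × {x36} = {(19,x36)}
  {20} × {x34} = {(20,x34)}
  {20} × {x36} = {(20,x36)}
  {19} × {x34, x36} = {(19,x34), (19,x36)}
  {19, 20} × {x34} = {(19,x34), (20,x34)}
  {19} × {x35, x36} = {(19,x35), (19,x36)}
  {19, 20} × {x36} = {(19,x36), (20,x36)}
  {20} × {x34, x36} = {(20,x34), (20,x36)}
  {20, 21} × {x34} = {(20,x34), (21,x34)}
  {20} × {x35, x36} = {(20,x35), (20,x36)}
  {20, 21} × {x36} = {(20,x36), (21,x36)}
  {19} × {x34, x35, x36} = {(19,x34), (19,x35), (19,x36)}
  {19, 20, 21} × {x34} = {(19,x34), (20,x34), (21,x34)}
  {19, 20, 21} × {x36} = {(19,x36), (20,x36), (21,x36)}
  {20} × {x34, x35, x36} = {(20,x34), (20,x35), (20,x36)}
  {19, 20} × {x34, x36} = {(19,x34), (19,x36), (20,x34), (20,x36)}
  {19, 20} × {x35, x36} = {(19,x35), (19,x36), (20,x35), (20,x36)}
  {20, 21} × {x34, x36} = {(20,x34), (20,x36), (21,x34), (21,x36)}
  {20, 21} × {x35, x36} = {(20,x35), (20,x36), (21,x35), (21,x36)}
  {19, 20} × {x34, x35, x36} = {(19,x34), (19,x35), (19,x36), (20,x34), (20,x35), (20,x36)}
  {19, 20, 21} × {x34, x36} = {(19,x34), (19,x36), (20,x34), (20,x36), (21,x34), (21,x36)}
  {19, 20, 21} × {x35, x36} = {(19,x35), (19,x36), (20,x35), (20,x36), (21,x35), (21,x36)}
  {20, 21} × {x34, x35, x36} = {(20,x34), (20,x35), (20,x36), (21,x34), (21,x35), (21,x36)}
  {19, 20, 21} × {x34, x35, x36} = {(19,x34), (19,x35), (19,x36), (20,x34), (20,x35), (20,x36), (21,x34), (21,x35), (21,x36)}
These 26 distinct sets form the basis B.
Close under arbitrary unions to get τ_{X×Y}; counting gives |τ_{X×Y}| = 108.


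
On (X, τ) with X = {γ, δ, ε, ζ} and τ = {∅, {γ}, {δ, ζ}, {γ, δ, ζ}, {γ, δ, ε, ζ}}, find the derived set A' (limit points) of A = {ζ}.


A' = {δ, ε}

For each x ∈ X, list the open sets U ∈ τ with x ∈ U, then check whether U ∩ (A ∖ {x}) ≠ ∅ for every such U.
  x = γ: open {γ} ∋ x has {γ} ∩ (A ∖ {γ}) = ∅, so x is NOT a limit point.
  x = δ: opens ∋ x are {δ, ζ}, {γ, δ, ζ}, {γ, δ, ε, ζ}; each meets A ∖ {δ}, so x IS a limit point.
  x = ε: opens ∋ x are {γ, δ, ε, ζ}; each meets A ∖ {ε}, so x IS a limit point.
  x = ζ: open {δ, ζ} ∋ x has {δ, ζ} ∩ (A ∖ {ζ}) = ∅, so x is NOT a limit point.
Collecting: A' = {δ, ε}.


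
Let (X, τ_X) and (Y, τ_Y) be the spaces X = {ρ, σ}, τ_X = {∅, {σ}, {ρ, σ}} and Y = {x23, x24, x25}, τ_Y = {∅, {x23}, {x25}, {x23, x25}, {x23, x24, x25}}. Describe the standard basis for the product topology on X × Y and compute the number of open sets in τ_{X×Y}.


Basis B = {∅ × ∅, {σ} × {x23}, {σ} × {x25}, {ρ, σ} × {x23}, {ρ, σ} × {x25}, {σ} × {x23, x25}, {σ} × {x23, x24, x25}, {ρ, σ} × {x23, x25}, {ρ, σ} × {x23, x24, x25}}; |τ_{X×Y}| = 14.

Enumerate products U × V with U ∈ τ_X, V ∈ τ_Y (deduplicated):
  ∅ × ∅ = {} (∅)
  {σ} × {x23} = {(σ,x23)}
  {σ} × {x25} = {(σ,x25)}
  {ρ, σ} × {x23} = {(ρ,x23), (σ,x23)}
  {ρ, σ} × {x25} = {(ρ,x25), (σ,x25)}
  {σ} × {x23, x25} = {(σ,x23), (σ,x25)}
  {σ} × {x23, x24, x25} = {(σ,x23), (σ,x24), (σ,x25)}
  {ρ, σ} × {x23, x25} = {(ρ,x23), (ρ,x25), (σ,x23), (σ,x25)}
  {ρ, σ} × {x23, x24, x25} = {(ρ,x23), (ρ,x24), (ρ,x25), (σ,x23), (σ,x24), (σ,x25)}
These 9 distinct sets form the basis B.
Close under arbitrary unions to get τ_{X×Y}; counting gives |τ_{X×Y}| = 14.


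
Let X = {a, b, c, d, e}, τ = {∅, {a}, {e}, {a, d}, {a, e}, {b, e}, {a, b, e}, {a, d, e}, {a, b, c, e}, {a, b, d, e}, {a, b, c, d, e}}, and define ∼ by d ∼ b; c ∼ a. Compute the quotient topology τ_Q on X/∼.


X/∼ = {[a=c], [b=d], [e]}; |τ_Q| = 3.

Equivalence classes: [a=c], [b=d], [e].
Quotient map π: X → X/∼ sends a ↦ [a=c], b ↦ [b=d], c ↦ [a=c], d ↦ [b=d], e ↦ [e].
For each subset V ⊆ X/∼, compute π^{-1}(V) ⊆ X and check whether π^{-1}(V) ∈ τ. V is open in τ_Q iff π^{-1}(V) ∈ τ.
  V = {}: π^{-1}(V) = ∅ ∈ τ ✓.
  V = {[a=c]}: π^{-1}(V) = {a, c} ∉ τ ✗.
  V = {[b=d]}: π^{-1}(V) = {b, d} ∉ τ ✗.
  V = {[a=c], [b=d]}: π^{-1}(V) = {a, b, c, d} ∉ τ ✗.
  V = {[e]}: π^{-1}(V) = {e} ∈ τ ✓.
  V = {[a=c], [e]}: π^{-1}(V) = {a, c, e} ∉ τ ✗.
  V = {[b=d], [e]}: π^{-1}(V) = {b, d, e} ∉ τ ✗.
  V = {[a=c], [b=d], [e]}: π^{-1}(V) = {a, b, c, d, e} ∈ τ ✓.
Open sets in the quotient: τ_Q = {{}, {[e]}, {[a=c], [b=d], [e]}} (3 elements).


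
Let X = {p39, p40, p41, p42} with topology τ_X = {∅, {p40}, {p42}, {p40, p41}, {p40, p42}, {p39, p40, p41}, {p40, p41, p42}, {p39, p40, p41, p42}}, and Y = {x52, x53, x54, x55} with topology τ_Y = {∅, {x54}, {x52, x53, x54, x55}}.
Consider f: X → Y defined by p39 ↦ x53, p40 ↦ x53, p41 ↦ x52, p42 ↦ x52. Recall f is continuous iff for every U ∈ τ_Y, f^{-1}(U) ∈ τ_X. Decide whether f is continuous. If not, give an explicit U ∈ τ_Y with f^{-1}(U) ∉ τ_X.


f IS continuous.

Compute f^{-1}(U) for each U ∈ τ_Y:
  U = ∅: f^{-1}(U) = ∅ ∈ τ_X ✓.
  U = {x54}: f^{-1}(U) = ∅ ∈ τ_X ✓.
  U = {x52, x53, x54, x55}: f^{-1}(U) = {p39, p40, p41, p42} ∈ τ_X ✓.
Every preimage lies in τ_X, so f IS continuous.


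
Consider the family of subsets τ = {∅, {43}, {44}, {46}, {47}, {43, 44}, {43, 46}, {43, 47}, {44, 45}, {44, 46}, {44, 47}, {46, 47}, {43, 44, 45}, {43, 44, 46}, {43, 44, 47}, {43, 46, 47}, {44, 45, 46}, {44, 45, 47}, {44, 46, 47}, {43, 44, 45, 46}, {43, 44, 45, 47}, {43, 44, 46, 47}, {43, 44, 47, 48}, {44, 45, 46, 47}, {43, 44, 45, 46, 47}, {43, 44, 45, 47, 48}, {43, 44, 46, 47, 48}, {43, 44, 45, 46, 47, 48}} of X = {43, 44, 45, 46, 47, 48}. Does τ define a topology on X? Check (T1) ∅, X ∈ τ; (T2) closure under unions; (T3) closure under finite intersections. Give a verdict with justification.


τ IS a topology on X.

Axiom (T1): ∅ ∈ τ? Yes; X ∈ τ? Yes.
Axiom (T2/T3): check pairwise unions and intersections of members of τ.
All pairwise intersections and unions checked — each lies in τ. Therefore τ satisfies (T1), (T2), (T3): it IS a topology on X.


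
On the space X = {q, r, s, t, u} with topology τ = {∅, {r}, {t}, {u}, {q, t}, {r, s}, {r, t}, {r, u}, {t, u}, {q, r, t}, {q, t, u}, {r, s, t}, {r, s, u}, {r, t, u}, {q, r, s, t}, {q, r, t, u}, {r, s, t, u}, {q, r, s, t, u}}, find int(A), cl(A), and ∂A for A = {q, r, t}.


int(A) = {q, r, t}, cl(A) = {q, r, s, t}, ∂A = {s}.

Closed sets in (X, τ) are complements of opens:
  closed(X, τ) = {∅, {q}, {s}, {u}, {q, s}, {q, t}, {q, u}, {r, s}, {s, u}, {q, r, s}, {q, s, t}, {q, s, u}, {q, t, u}, {r, s, u}, {q, r, s, t}, {q, r, s, u}, {q, s, t, u}, {q, r, s, t, u}}.
int(A) = ⋃ {U ∈ τ : U ⊆ A}. Opens contained in A: ∅, {r}, {t}, {q, t}, {r, t}, {q, r, t}.
Taking the union of these: int(A) = {q, r, t}.
cl(A) = ⋂ {C closed : A ⊆ C}. Closed sets containing A: {q, r, s, t}, {q, r, s, t, u}.
Intersecting these: cl(A) = {q, r, s, t}.
∂A = cl(A) ∖ int(A) = {q, r, s, t} ∖ {q, r, t} = {s}.


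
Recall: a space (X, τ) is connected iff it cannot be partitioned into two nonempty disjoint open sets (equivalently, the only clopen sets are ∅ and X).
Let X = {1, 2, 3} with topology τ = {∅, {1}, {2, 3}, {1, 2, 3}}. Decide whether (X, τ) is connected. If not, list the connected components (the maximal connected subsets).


(X, τ) is disconnected; components = [{1}, {2, 3}].

Find clopen sets (U ∈ τ with X ∖ U ∈ τ):
  U = ∅, X ∖ U = {1, 2, 3} — both open, so U is clopen.
  U = {1}, X ∖ U = {2, 3} — both open, so U is clopen.
  U = {2, 3}, X ∖ U = {1} — both open, so U is clopen.
  U = {1, 2, 3}, X ∖ U = ∅ — both open, so U is clopen.
Nontrivial clopen(s) exist: e.g. {1}. So (X, τ) is disconnected.
Compute connected components by grouping points that agree on all clopens:
  component: {1}
  component: {2, 3}


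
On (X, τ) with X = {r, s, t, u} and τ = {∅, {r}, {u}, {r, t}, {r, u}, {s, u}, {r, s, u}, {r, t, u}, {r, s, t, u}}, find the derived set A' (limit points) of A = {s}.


A' = ∅

For each x ∈ X, list the open sets U ∈ τ with x ∈ U, then check whether U ∩ (A ∖ {x}) ≠ ∅ for every such U.
  x = r: open {r} ∋ x has {r} ∩ (A ∖ {r}) = ∅, so x is NOT a limit point.
  x = s: open {s, u} ∋ x has {s, u} ∩ (A ∖ {s}) = ∅, so x is NOT a limit point.
  x = t: open {r, t} ∋ x has {r, t} ∩ (A ∖ {t}) = ∅, so x is NOT a limit point.
  x = u: open {u} ∋ x has {u} ∩ (A ∖ {u}) = ∅, so x is NOT a limit point.
Collecting: A' = ∅.


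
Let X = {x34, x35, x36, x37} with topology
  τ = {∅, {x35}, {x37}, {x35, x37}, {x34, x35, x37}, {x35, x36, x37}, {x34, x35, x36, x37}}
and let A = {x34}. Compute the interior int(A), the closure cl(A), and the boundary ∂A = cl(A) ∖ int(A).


int(A) = ∅, cl(A) = {x34}, ∂A = {x34}.

Closed sets in (X, τ) are complements of opens:
  closed(X, τ) = {∅, {x34}, {x36}, {x34, x36}, {x34, x35, x36}, {x34, x36, x37}, {x34, x35, x36, x37}}.
int(A) = ⋃ {U ∈ τ : U ⊆ A}. Opens contained in A: ∅.
Taking the union of these: int(A) = ∅.
cl(A) = ⋂ {C closed : A ⊆ C}. Closed sets containing A: {x34}, {x34, x36}, {x34, x35, x36}, {x34, x36, x37}, {x34, x35, x36, x37}.
Intersecting these: cl(A) = {x34}.
∂A = cl(A) ∖ int(A) = {x34} ∖ ∅ = {x34}.


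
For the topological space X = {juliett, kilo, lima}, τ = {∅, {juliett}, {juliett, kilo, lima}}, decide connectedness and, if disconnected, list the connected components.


(X, τ) is connected.

Find clopen sets (U ∈ τ with X ∖ U ∈ τ):
  U = ∅, X ∖ U = {juliett, kilo, lima} — both open, so U is clopen.
  U = {juliett, kilo, lima}, X ∖ U = ∅ — both open, so U is clopen.
Only trivial clopens (∅ and X) exist, so (X, τ) is connected.
Compute connected components by grouping points that agree on all clopens:
  component: {juliett, kilo, lima}
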